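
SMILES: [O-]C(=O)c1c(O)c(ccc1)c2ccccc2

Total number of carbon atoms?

The symbol for carbon appears 13 times in the SMILES. Lowercase c denotes aromatic carbon and counts toward C.

13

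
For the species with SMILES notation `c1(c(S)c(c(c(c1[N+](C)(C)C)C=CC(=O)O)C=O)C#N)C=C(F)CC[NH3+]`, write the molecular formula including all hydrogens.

Heavy atoms from the SMILES: 18 C, 1 F, 3 N, 3 O, 1 S.
Implicit hydrogens by atom environment:
  6 × C (aromatic): no H
  4 × C: 1 H each → 4
  3 × C: 3 H each → 9
  3 × C: no H
  2 × C: 2 H each → 4
  2 × O: no H
  1 × F: no H
  1 × N (charge +1): 3 H
  1 × N: no H
  1 × N (charge +1): no H
  1 × O: 1 H
  1 × S: 1 H
  Total hydrogens = 22.
Net charge +2.
Molecular formula: [C18H22FN3O3S]2+

[C18H22FN3O3S]2+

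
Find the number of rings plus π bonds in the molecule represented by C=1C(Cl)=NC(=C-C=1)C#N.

Molecular formula from the SMILES: C6H3ClN2.
DoU = (2C + 2 + N − H − X)/2 = (2·6 + 2 + 2 − 3 − 1)/2 = 12/2 = 6.
(Structurally: 1 ring(s) + 5 π bond(s) = 6.)

6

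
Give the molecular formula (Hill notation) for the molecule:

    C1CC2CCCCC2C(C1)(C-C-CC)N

Heavy atoms from the SMILES: 14 C, 1 N.
Implicit hydrogens by atom environment:
  10 × C: 2 H each → 20
  2 × C: 1 H each → 2
  1 × C: 3 H
  1 × C: no H
  1 × N: 2 H
  Total hydrogens = 27.
Molecular formula: C14H27N

C14H27N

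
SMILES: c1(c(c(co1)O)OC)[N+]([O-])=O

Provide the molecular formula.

Heavy atoms from the SMILES: 5 C, 1 N, 5 O.
Implicit hydrogens by atom environment:
  3 × C (aromatic): no H
  2 × O: no H
  1 × C: 3 H
  1 × C (aromatic): 1 H
  1 × N (charge +1): no H
  1 × O: 1 H
  1 × O (aromatic): no H
  1 × O (charge -1): no H
  Total hydrogens = 5.
Molecular formula: C5H5NO5

C5H5NO5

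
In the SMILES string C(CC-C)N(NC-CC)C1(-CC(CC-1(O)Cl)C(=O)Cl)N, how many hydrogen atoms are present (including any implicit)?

Hydrogens are implicit in SMILES; fill each atom to its normal valence:
  7 × C: 2 H each → 14
  3 × C: no H
  2 × C: 3 H each → 6
  2 × Cl: no H
  1 × C: 1 H
  1 × N: 2 H
  1 × N: 1 H
  1 × N: no H
  1 × O: 1 H
  1 × O: no H
  Total hydrogens = 25.

25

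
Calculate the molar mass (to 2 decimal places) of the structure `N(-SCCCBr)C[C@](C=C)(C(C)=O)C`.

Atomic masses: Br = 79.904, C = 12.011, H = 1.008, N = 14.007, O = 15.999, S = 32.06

280.22

Molecular formula: C10H18BrNOS.
M = 1×79.904 + 10×12.011 + 18×1.008 + 1×14.007 + 1×15.999 + 1×32.06 = 280.22 g/mol.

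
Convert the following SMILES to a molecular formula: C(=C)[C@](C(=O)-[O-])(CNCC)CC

Heavy atoms from the SMILES: 9 C, 1 N, 2 O.
Implicit hydrogens by atom environment:
  4 × C: 2 H each → 8
  2 × C: 3 H each → 6
  2 × C: no H
  1 × C: 1 H
  1 × N: 1 H
  1 × O: no H
  1 × O (charge -1): no H
  Total hydrogens = 16.
Net charge -1.
Molecular formula: C9H16NO2-

C9H16NO2-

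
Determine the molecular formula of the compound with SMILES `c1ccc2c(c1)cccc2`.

C10H8

Heavy atoms from the SMILES: 10 C.
Implicit hydrogens by atom environment:
  8 × C (aromatic): 1 H each → 8
  2 × C (aromatic): no H
  Total hydrogens = 8.
Molecular formula: C10H8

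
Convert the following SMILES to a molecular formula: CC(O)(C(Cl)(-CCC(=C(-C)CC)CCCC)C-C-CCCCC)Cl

Heavy atoms from the SMILES: 21 C, 2 Cl, 1 O.
Implicit hydrogens by atom environment:
  12 × C: 2 H each → 24
  5 × C: 3 H each → 15
  4 × C: no H
  2 × Cl: no H
  1 × O: 1 H
  Total hydrogens = 40.
Molecular formula: C21H40Cl2O

C21H40Cl2O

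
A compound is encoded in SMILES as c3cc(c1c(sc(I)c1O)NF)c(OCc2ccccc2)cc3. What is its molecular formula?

C17H13FINO2S

Heavy atoms from the SMILES: 17 C, 1 F, 1 I, 1 N, 2 O, 1 S.
Implicit hydrogens by atom environment:
  9 × C (aromatic): 1 H each → 9
  7 × C (aromatic): no H
  1 × C: 2 H
  1 × F: no H
  1 × I: no H
  1 × N: 1 H
  1 × O: 1 H
  1 × O: no H
  1 × S (aromatic): no H
  Total hydrogens = 13.
Molecular formula: C17H13FINO2S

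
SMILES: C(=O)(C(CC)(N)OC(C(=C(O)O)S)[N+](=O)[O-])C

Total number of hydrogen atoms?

Hydrogens are implicit in SMILES; fill each atom to its normal valence:
  4 × C: no H
  3 × O: no H
  2 × C: 3 H each → 6
  2 × O: 1 H each → 2
  1 × C: 2 H
  1 × C: 1 H
  1 × N: 2 H
  1 × N (charge +1): no H
  1 × O (charge -1): no H
  1 × S: 1 H
  Total hydrogens = 14.

14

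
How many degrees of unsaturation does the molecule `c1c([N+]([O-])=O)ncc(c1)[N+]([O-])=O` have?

Molecular formula from the SMILES: C5H3N3O4.
DoU = (2C + 2 + N − H − X)/2 = (2·5 + 2 + 3 − 3 − 0)/2 = 12/2 = 6.
(Structurally: 1 ring(s) + 5 π bond(s) = 6.)

6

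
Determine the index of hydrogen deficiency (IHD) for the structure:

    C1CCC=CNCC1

2

Molecular formula from the SMILES: C7H13N.
DoU = (2C + 2 + N − H − X)/2 = (2·7 + 2 + 1 − 13 − 0)/2 = 4/2 = 2.
(Structurally: 1 ring(s) + 1 π bond(s) = 2.)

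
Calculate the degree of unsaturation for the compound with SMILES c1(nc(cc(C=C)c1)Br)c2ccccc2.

9

Molecular formula from the SMILES: C13H10BrN.
DoU = (2C + 2 + N − H − X)/2 = (2·13 + 2 + 1 − 10 − 1)/2 = 18/2 = 9.
(Structurally: 2 ring(s) + 7 π bond(s) = 9.)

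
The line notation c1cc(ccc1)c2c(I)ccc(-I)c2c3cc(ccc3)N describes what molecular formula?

C18H13I2N

Heavy atoms from the SMILES: 18 C, 2 I, 1 N.
Implicit hydrogens by atom environment:
  11 × C (aromatic): 1 H each → 11
  7 × C (aromatic): no H
  2 × I: no H
  1 × N: 2 H
  Total hydrogens = 13.
Molecular formula: C18H13I2N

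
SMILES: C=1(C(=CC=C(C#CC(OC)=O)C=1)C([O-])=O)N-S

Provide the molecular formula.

C11H8NO4S-

Heavy atoms from the SMILES: 11 C, 1 N, 4 O, 1 S.
Implicit hydrogens by atom environment:
  4 × C: no H
  3 × C (aromatic): 1 H each → 3
  3 × C (aromatic): no H
  3 × O: no H
  1 × C: 3 H
  1 × N: 1 H
  1 × O (charge -1): no H
  1 × S: 1 H
  Total hydrogens = 8.
Net charge -1.
Molecular formula: C11H8NO4S-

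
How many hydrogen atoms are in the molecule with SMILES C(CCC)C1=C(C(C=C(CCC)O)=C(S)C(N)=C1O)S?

23

Hydrogens are implicit in SMILES; fill each atom to its normal valence:
  6 × C (aromatic): no H
  5 × C: 2 H each → 10
  2 × C: 3 H each → 6
  2 × O: 1 H each → 2
  2 × S: 1 H each → 2
  1 × C: 1 H
  1 × C: no H
  1 × N: 2 H
  Total hydrogens = 23.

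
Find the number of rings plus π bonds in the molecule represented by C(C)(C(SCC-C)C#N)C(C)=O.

Molecular formula from the SMILES: C9H15NOS.
DoU = (2C + 2 + N − H − X)/2 = (2·9 + 2 + 1 − 15 − 0)/2 = 6/2 = 3.
(Structurally: 0 ring(s) + 3 π bond(s) = 3.)

3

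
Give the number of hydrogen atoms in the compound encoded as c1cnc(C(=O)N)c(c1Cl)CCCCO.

Hydrogens are implicit in SMILES; fill each atom to its normal valence:
  4 × C: 2 H each → 8
  3 × C (aromatic): no H
  2 × C (aromatic): 1 H each → 2
  1 × C: no H
  1 × Cl: no H
  1 × N: 2 H
  1 × N (aromatic): no H
  1 × O: 1 H
  1 × O: no H
  Total hydrogens = 13.

13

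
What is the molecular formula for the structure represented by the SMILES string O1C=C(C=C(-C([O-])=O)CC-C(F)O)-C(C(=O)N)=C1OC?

C12H13FNO6-

Heavy atoms from the SMILES: 12 C, 1 F, 1 N, 6 O.
Implicit hydrogens by atom environment:
  3 × C (aromatic): no H
  3 × C: no H
  3 × O: no H
  2 × C: 2 H each → 4
  2 × C: 1 H each → 2
  1 × C: 3 H
  1 × C (aromatic): 1 H
  1 × F: no H
  1 × N: 2 H
  1 × O: 1 H
  1 × O (aromatic): no H
  1 × O (charge -1): no H
  Total hydrogens = 13.
Net charge -1.
Molecular formula: C12H13FNO6-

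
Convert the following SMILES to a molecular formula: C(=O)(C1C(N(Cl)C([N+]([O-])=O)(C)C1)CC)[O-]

Heavy atoms from the SMILES: 8 C, 1 Cl, 2 N, 4 O.
Implicit hydrogens by atom environment:
  2 × C: 3 H each → 6
  2 × C: 2 H each → 4
  2 × C: 1 H each → 2
  2 × C: no H
  2 × O: no H
  2 × O (charge -1): no H
  1 × Cl: no H
  1 × N: no H
  1 × N (charge +1): no H
  Total hydrogens = 12.
Net charge -1.
Molecular formula: C8H12ClN2O4-

C8H12ClN2O4-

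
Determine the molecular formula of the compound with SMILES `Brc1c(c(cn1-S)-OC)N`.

C5H7BrN2OS

Heavy atoms from the SMILES: 1 Br, 5 C, 2 N, 1 O, 1 S.
Implicit hydrogens by atom environment:
  3 × C (aromatic): no H
  1 × Br: no H
  1 × C: 3 H
  1 × C (aromatic): 1 H
  1 × N: 2 H
  1 × N (aromatic): no H
  1 × O: no H
  1 × S: 1 H
  Total hydrogens = 7.
Molecular formula: C5H7BrN2OS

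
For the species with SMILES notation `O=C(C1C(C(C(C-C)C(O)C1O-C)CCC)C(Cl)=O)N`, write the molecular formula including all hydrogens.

Heavy atoms from the SMILES: 14 C, 1 Cl, 1 N, 4 O.
Implicit hydrogens by atom environment:
  6 × C: 1 H each → 6
  3 × C: 3 H each → 9
  3 × C: 2 H each → 6
  3 × O: no H
  2 × C: no H
  1 × Cl: no H
  1 × N: 2 H
  1 × O: 1 H
  Total hydrogens = 24.
Molecular formula: C14H24ClNO4

C14H24ClNO4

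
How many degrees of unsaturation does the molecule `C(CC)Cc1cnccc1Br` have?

4

Molecular formula from the SMILES: C9H12BrN.
DoU = (2C + 2 + N − H − X)/2 = (2·9 + 2 + 1 − 12 − 1)/2 = 8/2 = 4.
(Structurally: 1 ring(s) + 3 π bond(s) = 4.)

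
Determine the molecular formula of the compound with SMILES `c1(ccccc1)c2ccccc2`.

C12H10

Heavy atoms from the SMILES: 12 C.
Implicit hydrogens by atom environment:
  10 × C (aromatic): 1 H each → 10
  2 × C (aromatic): no H
  Total hydrogens = 10.
Molecular formula: C12H10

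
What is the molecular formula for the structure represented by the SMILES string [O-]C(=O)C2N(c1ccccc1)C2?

C9H8NO2-

Heavy atoms from the SMILES: 9 C, 1 N, 2 O.
Implicit hydrogens by atom environment:
  5 × C (aromatic): 1 H each → 5
  1 × C: 2 H
  1 × C: 1 H
  1 × C (aromatic): no H
  1 × C: no H
  1 × N: no H
  1 × O: no H
  1 × O (charge -1): no H
  Total hydrogens = 8.
Net charge -1.
Molecular formula: C9H8NO2-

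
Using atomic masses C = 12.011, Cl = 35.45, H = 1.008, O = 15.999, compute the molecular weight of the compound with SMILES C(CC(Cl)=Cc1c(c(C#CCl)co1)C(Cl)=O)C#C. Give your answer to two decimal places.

Molecular formula: C13H7Cl3O2.
M = 13×12.011 + 3×35.45 + 7×1.008 + 2×15.999 = 301.55 g/mol.

301.55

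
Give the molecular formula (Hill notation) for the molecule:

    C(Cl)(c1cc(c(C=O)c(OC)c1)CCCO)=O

Heavy atoms from the SMILES: 12 C, 1 Cl, 4 O.
Implicit hydrogens by atom environment:
  4 × C (aromatic): no H
  3 × C: 2 H each → 6
  3 × O: no H
  2 × C (aromatic): 1 H each → 2
  1 × C: 3 H
  1 × C: 1 H
  1 × C: no H
  1 × Cl: no H
  1 × O: 1 H
  Total hydrogens = 13.
Molecular formula: C12H13ClO4

C12H13ClO4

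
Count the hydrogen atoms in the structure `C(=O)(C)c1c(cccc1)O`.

8

Hydrogens are implicit in SMILES; fill each atom to its normal valence:
  4 × C (aromatic): 1 H each → 4
  2 × C (aromatic): no H
  1 × C: 3 H
  1 × C: no H
  1 × O: 1 H
  1 × O: no H
  Total hydrogens = 8.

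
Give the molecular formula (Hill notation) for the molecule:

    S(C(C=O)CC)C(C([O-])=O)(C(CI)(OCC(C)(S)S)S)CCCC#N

Heavy atoms from the SMILES: 15 C, 1 I, 1 N, 4 O, 4 S.
Implicit hydrogens by atom environment:
  6 × C: 2 H each → 12
  5 × C: no H
  3 × O: no H
  3 × S: 1 H each → 3
  2 × C: 3 H each → 6
  2 × C: 1 H each → 2
  1 × I: no H
  1 × N: no H
  1 × O (charge -1): no H
  1 × S: no H
  Total hydrogens = 23.
Net charge -1.
Molecular formula: C15H23INO4S4-

C15H23INO4S4-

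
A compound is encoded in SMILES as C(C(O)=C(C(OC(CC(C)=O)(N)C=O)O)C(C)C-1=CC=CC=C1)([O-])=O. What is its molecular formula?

C17H20NO7-

Heavy atoms from the SMILES: 17 C, 1 N, 7 O.
Implicit hydrogens by atom environment:
  5 × C (aromatic): 1 H each → 5
  5 × C: no H
  4 × O: no H
  3 × C: 1 H each → 3
  2 × C: 3 H each → 6
  2 × O: 1 H each → 2
  1 × C: 2 H
  1 × C (aromatic): no H
  1 × N: 2 H
  1 × O (charge -1): no H
  Total hydrogens = 20.
Net charge -1.
Molecular formula: C17H20NO7-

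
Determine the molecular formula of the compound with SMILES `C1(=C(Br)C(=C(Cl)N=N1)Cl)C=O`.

C5HBrCl2N2O

Heavy atoms from the SMILES: 1 Br, 5 C, 2 Cl, 2 N, 1 O.
Implicit hydrogens by atom environment:
  4 × C (aromatic): no H
  2 × Cl: no H
  2 × N (aromatic): no H
  1 × Br: no H
  1 × C: 1 H
  1 × O: no H
  Total hydrogens = 1.
Molecular formula: C5HBrCl2N2O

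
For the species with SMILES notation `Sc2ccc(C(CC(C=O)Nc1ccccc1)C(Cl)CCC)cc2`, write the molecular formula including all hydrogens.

Heavy atoms from the SMILES: 20 C, 1 Cl, 1 N, 1 O, 1 S.
Implicit hydrogens by atom environment:
  9 × C (aromatic): 1 H each → 9
  4 × C: 1 H each → 4
  3 × C: 2 H each → 6
  3 × C (aromatic): no H
  1 × C: 3 H
  1 × Cl: no H
  1 × N: 1 H
  1 × O: no H
  1 × S: 1 H
  Total hydrogens = 24.
Molecular formula: C20H24ClNOS

C20H24ClNOS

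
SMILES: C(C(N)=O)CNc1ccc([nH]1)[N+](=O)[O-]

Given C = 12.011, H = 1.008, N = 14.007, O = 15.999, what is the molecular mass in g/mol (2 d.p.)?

198.18

Molecular formula: C7H10N4O3.
M = 7×12.011 + 10×1.008 + 4×14.007 + 3×15.999 = 198.18 g/mol.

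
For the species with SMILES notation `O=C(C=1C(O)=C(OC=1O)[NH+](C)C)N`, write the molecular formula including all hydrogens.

Heavy atoms from the SMILES: 7 C, 2 N, 4 O.
Implicit hydrogens by atom environment:
  4 × C (aromatic): no H
  2 × C: 3 H each → 6
  2 × O: 1 H each → 2
  1 × C: no H
  1 × N: 2 H
  1 × N (charge +1): 1 H
  1 × O (aromatic): no H
  1 × O: no H
  Total hydrogens = 11.
Net charge +1.
Molecular formula: C7H11N2O4+

C7H11N2O4+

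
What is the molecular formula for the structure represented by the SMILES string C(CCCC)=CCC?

C8H16

Heavy atoms from the SMILES: 8 C.
Implicit hydrogens by atom environment:
  4 × C: 2 H each → 8
  2 × C: 3 H each → 6
  2 × C: 1 H each → 2
  Total hydrogens = 16.
Molecular formula: C8H16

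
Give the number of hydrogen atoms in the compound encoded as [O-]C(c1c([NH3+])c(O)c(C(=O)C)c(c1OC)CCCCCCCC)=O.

Hydrogens are implicit in SMILES; fill each atom to its normal valence:
  7 × C: 2 H each → 14
  6 × C (aromatic): no H
  3 × C: 3 H each → 9
  3 × O: no H
  2 × C: no H
  1 × N (charge +1): 3 H
  1 × O: 1 H
  1 × O (charge -1): no H
  Total hydrogens = 27.

27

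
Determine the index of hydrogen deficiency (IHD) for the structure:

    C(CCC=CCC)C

Molecular formula from the SMILES: C8H16.
DoU = (2C + 2 + N − H − X)/2 = (2·8 + 2 + 0 − 16 − 0)/2 = 2/2 = 1.
(Structurally: 0 ring(s) + 1 π bond(s) = 1.)

1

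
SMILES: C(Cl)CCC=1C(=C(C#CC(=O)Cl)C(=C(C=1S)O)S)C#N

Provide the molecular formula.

Heavy atoms from the SMILES: 13 C, 2 Cl, 1 N, 2 O, 2 S.
Implicit hydrogens by atom environment:
  6 × C (aromatic): no H
  4 × C: no H
  3 × C: 2 H each → 6
  2 × Cl: no H
  2 × S: 1 H each → 2
  1 × N: no H
  1 × O: 1 H
  1 × O: no H
  Total hydrogens = 9.
Molecular formula: C13H9Cl2NO2S2

C13H9Cl2NO2S2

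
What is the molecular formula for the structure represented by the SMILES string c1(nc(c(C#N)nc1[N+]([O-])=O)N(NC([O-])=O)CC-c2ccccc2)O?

Heavy atoms from the SMILES: 14 C, 6 N, 5 O.
Implicit hydrogens by atom environment:
  5 × C (aromatic): 1 H each → 5
  5 × C (aromatic): no H
  2 × C: 2 H each → 4
  2 × C: no H
  2 × N (aromatic): no H
  2 × N: no H
  2 × O: no H
  2 × O (charge -1): no H
  1 × N: 1 H
  1 × N (charge +1): no H
  1 × O: 1 H
  Total hydrogens = 11.
Net charge -1.
Molecular formula: C14H11N6O5-

C14H11N6O5-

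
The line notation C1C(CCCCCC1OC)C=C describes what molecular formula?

C11H20O

Heavy atoms from the SMILES: 11 C, 1 O.
Implicit hydrogens by atom environment:
  7 × C: 2 H each → 14
  3 × C: 1 H each → 3
  1 × C: 3 H
  1 × O: no H
  Total hydrogens = 20.
Molecular formula: C11H20O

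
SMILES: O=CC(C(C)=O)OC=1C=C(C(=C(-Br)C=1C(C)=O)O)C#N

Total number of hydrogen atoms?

Hydrogens are implicit in SMILES; fill each atom to its normal valence:
  5 × C (aromatic): no H
  4 × O: no H
  3 × C: no H
  2 × C: 3 H each → 6
  2 × C: 1 H each → 2
  1 × Br: no H
  1 × C (aromatic): 1 H
  1 × N: no H
  1 × O: 1 H
  Total hydrogens = 10.

10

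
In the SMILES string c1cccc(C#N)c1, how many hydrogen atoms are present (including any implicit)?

5

Hydrogens are implicit in SMILES; fill each atom to its normal valence:
  5 × C (aromatic): 1 H each → 5
  1 × C (aromatic): no H
  1 × C: no H
  1 × N: no H
  Total hydrogens = 5.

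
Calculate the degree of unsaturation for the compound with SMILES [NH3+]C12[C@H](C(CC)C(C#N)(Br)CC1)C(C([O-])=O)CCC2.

5

Molecular formula from the SMILES: C14H21BrN2O2.
DoU = (2C + 2 + N − H − X)/2 = (2·14 + 2 + 2 − 21 − 1)/2 = 10/2 = 5.
(Structurally: 2 ring(s) + 3 π bond(s) = 5.)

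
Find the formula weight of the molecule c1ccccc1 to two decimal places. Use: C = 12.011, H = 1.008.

Molecular formula: C6H6.
M = 6×12.011 + 6×1.008 = 78.11 g/mol.

78.11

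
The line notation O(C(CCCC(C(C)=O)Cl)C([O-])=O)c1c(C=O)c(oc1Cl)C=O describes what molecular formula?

C14H13Cl2O7-

Heavy atoms from the SMILES: 14 C, 2 Cl, 7 O.
Implicit hydrogens by atom environment:
  5 × O: no H
  4 × C: 1 H each → 4
  4 × C (aromatic): no H
  3 × C: 2 H each → 6
  2 × C: no H
  2 × Cl: no H
  1 × C: 3 H
  1 × O (aromatic): no H
  1 × O (charge -1): no H
  Total hydrogens = 13.
Net charge -1.
Molecular formula: C14H13Cl2O7-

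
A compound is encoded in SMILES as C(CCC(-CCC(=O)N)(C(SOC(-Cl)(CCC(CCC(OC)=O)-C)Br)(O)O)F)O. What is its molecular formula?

C17H30BrClFNO7S

Heavy atoms from the SMILES: 1 Br, 17 C, 1 Cl, 1 F, 1 N, 7 O, 1 S.
Implicit hydrogens by atom environment:
  9 × C: 2 H each → 18
  5 × C: no H
  4 × O: no H
  3 × O: 1 H each → 3
  2 × C: 3 H each → 6
  1 × Br: no H
  1 × C: 1 H
  1 × Cl: no H
  1 × F: no H
  1 × N: 2 H
  1 × S: no H
  Total hydrogens = 30.
Molecular formula: C17H30BrClFNO7S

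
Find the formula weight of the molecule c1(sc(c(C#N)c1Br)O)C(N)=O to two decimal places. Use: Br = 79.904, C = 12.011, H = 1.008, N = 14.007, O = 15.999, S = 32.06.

247.07

Molecular formula: C6H3BrN2O2S.
M = 1×79.904 + 6×12.011 + 3×1.008 + 2×14.007 + 2×15.999 + 1×32.06 = 247.07 g/mol.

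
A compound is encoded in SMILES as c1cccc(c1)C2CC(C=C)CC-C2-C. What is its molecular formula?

Heavy atoms from the SMILES: 15 C.
Implicit hydrogens by atom environment:
  5 × C (aromatic): 1 H each → 5
  4 × C: 2 H each → 8
  4 × C: 1 H each → 4
  1 × C: 3 H
  1 × C (aromatic): no H
  Total hydrogens = 20.
Molecular formula: C15H20

C15H20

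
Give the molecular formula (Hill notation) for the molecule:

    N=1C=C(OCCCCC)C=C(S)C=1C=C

Heavy atoms from the SMILES: 12 C, 1 N, 1 O, 1 S.
Implicit hydrogens by atom environment:
  5 × C: 2 H each → 10
  3 × C (aromatic): no H
  2 × C (aromatic): 1 H each → 2
  1 × C: 3 H
  1 × C: 1 H
  1 × N (aromatic): no H
  1 × O: no H
  1 × S: 1 H
  Total hydrogens = 17.
Molecular formula: C12H17NOS

C12H17NOS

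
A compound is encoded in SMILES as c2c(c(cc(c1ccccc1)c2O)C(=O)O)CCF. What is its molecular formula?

Heavy atoms from the SMILES: 15 C, 1 F, 3 O.
Implicit hydrogens by atom environment:
  7 × C (aromatic): 1 H each → 7
  5 × C (aromatic): no H
  2 × C: 2 H each → 4
  2 × O: 1 H each → 2
  1 × C: no H
  1 × F: no H
  1 × O: no H
  Total hydrogens = 13.
Molecular formula: C15H13FO3

C15H13FO3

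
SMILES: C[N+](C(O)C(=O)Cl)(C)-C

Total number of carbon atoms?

5

The symbol for carbon appears 5 times in the SMILES. (Cl is a single chlorine, not C + l.)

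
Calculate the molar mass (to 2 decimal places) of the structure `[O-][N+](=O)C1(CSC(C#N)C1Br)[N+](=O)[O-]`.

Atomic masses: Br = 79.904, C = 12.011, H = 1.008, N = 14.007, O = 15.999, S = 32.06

Molecular formula: C5H4BrN3O4S.
M = 1×79.904 + 5×12.011 + 4×1.008 + 3×14.007 + 4×15.999 + 1×32.06 = 282.07 g/mol.

282.07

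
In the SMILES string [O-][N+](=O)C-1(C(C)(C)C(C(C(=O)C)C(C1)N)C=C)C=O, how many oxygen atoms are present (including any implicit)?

The symbol for oxygen appears 4 times in the SMILES.

4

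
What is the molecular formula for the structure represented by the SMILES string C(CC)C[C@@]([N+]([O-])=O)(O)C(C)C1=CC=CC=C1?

Heavy atoms from the SMILES: 13 C, 1 N, 3 O.
Implicit hydrogens by atom environment:
  5 × C (aromatic): 1 H each → 5
  3 × C: 2 H each → 6
  2 × C: 3 H each → 6
  1 × C: 1 H
  1 × C: no H
  1 × C (aromatic): no H
  1 × N (charge +1): no H
  1 × O: 1 H
  1 × O: no H
  1 × O (charge -1): no H
  Total hydrogens = 19.
Molecular formula: C13H19NO3

C13H19NO3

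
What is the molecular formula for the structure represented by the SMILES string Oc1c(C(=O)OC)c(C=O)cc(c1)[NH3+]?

Heavy atoms from the SMILES: 9 C, 1 N, 4 O.
Implicit hydrogens by atom environment:
  4 × C (aromatic): no H
  3 × O: no H
  2 × C (aromatic): 1 H each → 2
  1 × C: 3 H
  1 × C: 1 H
  1 × C: no H
  1 × N (charge +1): 3 H
  1 × O: 1 H
  Total hydrogens = 10.
Net charge +1.
Molecular formula: C9H10NO4+

C9H10NO4+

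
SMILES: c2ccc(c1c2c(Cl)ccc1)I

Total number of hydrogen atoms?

Hydrogens are implicit in SMILES; fill each atom to its normal valence:
  6 × C (aromatic): 1 H each → 6
  4 × C (aromatic): no H
  1 × Cl: no H
  1 × I: no H
  Total hydrogens = 6.

6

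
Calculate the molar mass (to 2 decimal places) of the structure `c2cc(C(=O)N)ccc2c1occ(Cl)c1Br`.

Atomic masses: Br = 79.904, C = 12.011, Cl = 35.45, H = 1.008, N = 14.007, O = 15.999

300.54

Molecular formula: C11H7BrClNO2.
M = 1×79.904 + 11×12.011 + 1×35.45 + 7×1.008 + 1×14.007 + 2×15.999 = 300.54 g/mol.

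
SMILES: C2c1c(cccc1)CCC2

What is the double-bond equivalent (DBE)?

Molecular formula from the SMILES: C10H12.
DoU = (2C + 2 + N − H − X)/2 = (2·10 + 2 + 0 − 12 − 0)/2 = 10/2 = 5.
(Structurally: 2 ring(s) + 3 π bond(s) = 5.)

5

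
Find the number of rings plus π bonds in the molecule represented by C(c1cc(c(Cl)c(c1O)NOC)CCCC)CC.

4

Molecular formula from the SMILES: C14H22ClNO2.
DoU = (2C + 2 + N − H − X)/2 = (2·14 + 2 + 1 − 22 − 1)/2 = 8/2 = 4.
(Structurally: 1 ring(s) + 3 π bond(s) = 4.)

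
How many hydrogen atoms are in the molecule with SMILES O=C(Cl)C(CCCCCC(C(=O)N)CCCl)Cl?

Hydrogens are implicit in SMILES; fill each atom to its normal valence:
  7 × C: 2 H each → 14
  3 × Cl: no H
  2 × C: 1 H each → 2
  2 × C: no H
  2 × O: no H
  1 × N: 2 H
  Total hydrogens = 18.

18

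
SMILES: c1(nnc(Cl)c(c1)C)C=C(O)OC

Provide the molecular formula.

C8H9ClN2O2

Heavy atoms from the SMILES: 8 C, 1 Cl, 2 N, 2 O.
Implicit hydrogens by atom environment:
  3 × C (aromatic): no H
  2 × C: 3 H each → 6
  2 × N (aromatic): no H
  1 × C (aromatic): 1 H
  1 × C: 1 H
  1 × C: no H
  1 × Cl: no H
  1 × O: 1 H
  1 × O: no H
  Total hydrogens = 9.
Molecular formula: C8H9ClN2O2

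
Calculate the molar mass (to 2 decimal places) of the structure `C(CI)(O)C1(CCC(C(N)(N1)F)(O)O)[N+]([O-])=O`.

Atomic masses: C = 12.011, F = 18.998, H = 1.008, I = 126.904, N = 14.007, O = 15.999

Molecular formula: C7H13FIN3O5.
M = 7×12.011 + 1×18.998 + 13×1.008 + 1×126.904 + 3×14.007 + 5×15.999 = 365.10 g/mol.

365.10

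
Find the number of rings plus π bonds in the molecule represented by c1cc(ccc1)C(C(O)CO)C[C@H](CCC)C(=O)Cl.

5

Molecular formula from the SMILES: C15H21ClO3.
DoU = (2C + 2 + N − H − X)/2 = (2·15 + 2 + 0 − 21 − 1)/2 = 10/2 = 5.
(Structurally: 1 ring(s) + 4 π bond(s) = 5.)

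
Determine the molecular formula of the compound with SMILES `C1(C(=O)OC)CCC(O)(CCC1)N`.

C9H17NO3

Heavy atoms from the SMILES: 9 C, 1 N, 3 O.
Implicit hydrogens by atom environment:
  5 × C: 2 H each → 10
  2 × C: no H
  2 × O: no H
  1 × C: 3 H
  1 × C: 1 H
  1 × N: 2 H
  1 × O: 1 H
  Total hydrogens = 17.
Molecular formula: C9H17NO3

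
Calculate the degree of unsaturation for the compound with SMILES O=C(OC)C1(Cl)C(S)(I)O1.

2

Molecular formula from the SMILES: C4H4ClIO3S.
DoU = (2C + 2 + N − H − X)/2 = (2·4 + 2 + 0 − 4 − 2)/2 = 4/2 = 2.
(Structurally: 1 ring(s) + 1 π bond(s) = 2.)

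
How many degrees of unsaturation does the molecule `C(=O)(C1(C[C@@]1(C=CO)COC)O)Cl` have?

Molecular formula from the SMILES: C8H11ClO4.
DoU = (2C + 2 + N − H − X)/2 = (2·8 + 2 + 0 − 11 − 1)/2 = 6/2 = 3.
(Structurally: 1 ring(s) + 2 π bond(s) = 3.)

3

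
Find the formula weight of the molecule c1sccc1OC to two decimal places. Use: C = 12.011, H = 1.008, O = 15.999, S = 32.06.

Molecular formula: C5H6OS.
M = 5×12.011 + 6×1.008 + 1×15.999 + 1×32.06 = 114.16 g/mol.

114.16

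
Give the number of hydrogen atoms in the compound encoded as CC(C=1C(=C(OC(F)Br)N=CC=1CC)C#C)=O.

11

Hydrogens are implicit in SMILES; fill each atom to its normal valence:
  4 × C (aromatic): no H
  2 × C: 3 H each → 6
  2 × C: 1 H each → 2
  2 × C: no H
  2 × O: no H
  1 × Br: no H
  1 × C: 2 H
  1 × C (aromatic): 1 H
  1 × F: no H
  1 × N (aromatic): no H
  Total hydrogens = 11.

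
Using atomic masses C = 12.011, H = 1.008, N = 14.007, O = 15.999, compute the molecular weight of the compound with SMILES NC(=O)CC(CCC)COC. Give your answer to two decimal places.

159.23

Molecular formula: C8H17NO2.
M = 8×12.011 + 17×1.008 + 1×14.007 + 2×15.999 = 159.23 g/mol.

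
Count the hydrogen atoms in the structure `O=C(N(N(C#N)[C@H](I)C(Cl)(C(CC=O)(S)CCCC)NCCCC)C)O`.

Hydrogens are implicit in SMILES; fill each atom to its normal valence:
  7 × C: 2 H each → 14
  4 × C: no H
  3 × C: 3 H each → 9
  3 × N: no H
  2 × C: 1 H each → 2
  2 × O: no H
  1 × Cl: no H
  1 × I: no H
  1 × N: 1 H
  1 × O: 1 H
  1 × S: 1 H
  Total hydrogens = 28.

28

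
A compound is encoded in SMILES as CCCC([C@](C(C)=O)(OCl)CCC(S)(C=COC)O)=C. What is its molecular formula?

Heavy atoms from the SMILES: 14 C, 1 Cl, 4 O, 1 S.
Implicit hydrogens by atom environment:
  5 × C: 2 H each → 10
  4 × C: no H
  3 × C: 3 H each → 9
  3 × O: no H
  2 × C: 1 H each → 2
  1 × Cl: no H
  1 × O: 1 H
  1 × S: 1 H
  Total hydrogens = 23.
Molecular formula: C14H23ClO4S

C14H23ClO4S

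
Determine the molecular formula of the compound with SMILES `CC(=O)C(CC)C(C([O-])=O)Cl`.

Heavy atoms from the SMILES: 7 C, 1 Cl, 3 O.
Implicit hydrogens by atom environment:
  2 × C: 3 H each → 6
  2 × C: 1 H each → 2
  2 × C: no H
  2 × O: no H
  1 × C: 2 H
  1 × Cl: no H
  1 × O (charge -1): no H
  Total hydrogens = 10.
Net charge -1.
Molecular formula: C7H10ClO3-

C7H10ClO3-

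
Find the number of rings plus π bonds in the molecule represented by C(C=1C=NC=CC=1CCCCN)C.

Molecular formula from the SMILES: C11H18N2.
DoU = (2C + 2 + N − H − X)/2 = (2·11 + 2 + 2 − 18 − 0)/2 = 8/2 = 4.
(Structurally: 1 ring(s) + 3 π bond(s) = 4.)

4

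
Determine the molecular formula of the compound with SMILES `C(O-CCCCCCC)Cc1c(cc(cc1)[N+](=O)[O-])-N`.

Heavy atoms from the SMILES: 15 C, 2 N, 3 O.
Implicit hydrogens by atom environment:
  8 × C: 2 H each → 16
  3 × C (aromatic): 1 H each → 3
  3 × C (aromatic): no H
  2 × O: no H
  1 × C: 3 H
  1 × N: 2 H
  1 × N (charge +1): no H
  1 × O (charge -1): no H
  Total hydrogens = 24.
Molecular formula: C15H24N2O3

C15H24N2O3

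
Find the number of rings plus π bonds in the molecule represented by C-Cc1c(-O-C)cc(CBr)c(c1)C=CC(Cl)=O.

Molecular formula from the SMILES: C13H14BrClO2.
DoU = (2C + 2 + N − H − X)/2 = (2·13 + 2 + 0 − 14 − 2)/2 = 12/2 = 6.
(Structurally: 1 ring(s) + 5 π bond(s) = 6.)

6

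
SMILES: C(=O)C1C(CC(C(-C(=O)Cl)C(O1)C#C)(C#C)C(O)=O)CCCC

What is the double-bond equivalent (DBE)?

Molecular formula from the SMILES: C17H19ClO5.
DoU = (2C + 2 + N − H − X)/2 = (2·17 + 2 + 0 − 19 − 1)/2 = 16/2 = 8.
(Structurally: 1 ring(s) + 7 π bond(s) = 8.)

8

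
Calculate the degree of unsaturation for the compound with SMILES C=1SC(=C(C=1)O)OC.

Molecular formula from the SMILES: C5H6O2S.
DoU = (2C + 2 + N − H − X)/2 = (2·5 + 2 + 0 − 6 − 0)/2 = 6/2 = 3.
(Structurally: 1 ring(s) + 2 π bond(s) = 3.)

3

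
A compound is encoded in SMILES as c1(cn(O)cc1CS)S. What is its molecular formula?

C5H7NOS2

Heavy atoms from the SMILES: 5 C, 1 N, 1 O, 2 S.
Implicit hydrogens by atom environment:
  2 × C (aromatic): 1 H each → 2
  2 × C (aromatic): no H
  2 × S: 1 H each → 2
  1 × C: 2 H
  1 × N (aromatic): no H
  1 × O: 1 H
  Total hydrogens = 7.
Molecular formula: C5H7NOS2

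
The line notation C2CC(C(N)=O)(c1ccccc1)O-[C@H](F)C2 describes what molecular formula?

C12H14FNO2

Heavy atoms from the SMILES: 12 C, 1 F, 1 N, 2 O.
Implicit hydrogens by atom environment:
  5 × C (aromatic): 1 H each → 5
  3 × C: 2 H each → 6
  2 × C: no H
  2 × O: no H
  1 × C: 1 H
  1 × C (aromatic): no H
  1 × F: no H
  1 × N: 2 H
  Total hydrogens = 14.
Molecular formula: C12H14FNO2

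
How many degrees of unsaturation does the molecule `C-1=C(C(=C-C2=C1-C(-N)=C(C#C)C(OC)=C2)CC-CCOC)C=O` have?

Molecular formula from the SMILES: C19H21NO3.
DoU = (2C + 2 + N − H − X)/2 = (2·19 + 2 + 1 − 21 − 0)/2 = 20/2 = 10.
(Structurally: 2 ring(s) + 8 π bond(s) = 10.)

10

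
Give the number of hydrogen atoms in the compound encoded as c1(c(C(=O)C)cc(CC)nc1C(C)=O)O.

Hydrogens are implicit in SMILES; fill each atom to its normal valence:
  4 × C (aromatic): no H
  3 × C: 3 H each → 9
  2 × C: no H
  2 × O: no H
  1 × C: 2 H
  1 × C (aromatic): 1 H
  1 × N (aromatic): no H
  1 × O: 1 H
  Total hydrogens = 13.

13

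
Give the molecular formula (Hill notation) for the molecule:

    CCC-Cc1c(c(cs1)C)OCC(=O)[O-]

C11H15O3S-

Heavy atoms from the SMILES: 11 C, 3 O, 1 S.
Implicit hydrogens by atom environment:
  4 × C: 2 H each → 8
  3 × C (aromatic): no H
  2 × C: 3 H each → 6
  2 × O: no H
  1 × C (aromatic): 1 H
  1 × C: no H
  1 × O (charge -1): no H
  1 × S (aromatic): no H
  Total hydrogens = 15.
Net charge -1.
Molecular formula: C11H15O3S-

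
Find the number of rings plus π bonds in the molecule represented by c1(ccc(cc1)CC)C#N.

6

Molecular formula from the SMILES: C9H9N.
DoU = (2C + 2 + N − H − X)/2 = (2·9 + 2 + 1 − 9 − 0)/2 = 12/2 = 6.
(Structurally: 1 ring(s) + 5 π bond(s) = 6.)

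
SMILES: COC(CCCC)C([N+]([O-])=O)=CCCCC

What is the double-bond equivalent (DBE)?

Molecular formula from the SMILES: C12H23NO3.
DoU = (2C + 2 + N − H − X)/2 = (2·12 + 2 + 1 − 23 − 0)/2 = 4/2 = 2.
(Structurally: 0 ring(s) + 2 π bond(s) = 2.)

2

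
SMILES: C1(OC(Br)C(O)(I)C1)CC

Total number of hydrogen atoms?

10

Hydrogens are implicit in SMILES; fill each atom to its normal valence:
  2 × C: 2 H each → 4
  2 × C: 1 H each → 2
  1 × Br: no H
  1 × C: 3 H
  1 × C: no H
  1 × I: no H
  1 × O: 1 H
  1 × O: no H
  Total hydrogens = 10.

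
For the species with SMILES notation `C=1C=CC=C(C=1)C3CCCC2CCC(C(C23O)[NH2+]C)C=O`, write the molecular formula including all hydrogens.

Heavy atoms from the SMILES: 18 C, 1 N, 2 O.
Implicit hydrogens by atom environment:
  5 × C: 2 H each → 10
  5 × C: 1 H each → 5
  5 × C (aromatic): 1 H each → 5
  1 × C: 3 H
  1 × C: no H
  1 × C (aromatic): no H
  1 × N (charge +1): 2 H
  1 × O: 1 H
  1 × O: no H
  Total hydrogens = 26.
Net charge +1.
Molecular formula: C18H26NO2+

C18H26NO2+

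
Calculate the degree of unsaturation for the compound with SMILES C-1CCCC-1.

1

Molecular formula from the SMILES: C5H10.
DoU = (2C + 2 + N − H − X)/2 = (2·5 + 2 + 0 − 10 − 0)/2 = 2/2 = 1.
(Structurally: 1 ring(s) + 0 π bond(s) = 1.)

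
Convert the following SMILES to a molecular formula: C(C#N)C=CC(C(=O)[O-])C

C7H8NO2-

Heavy atoms from the SMILES: 7 C, 1 N, 2 O.
Implicit hydrogens by atom environment:
  3 × C: 1 H each → 3
  2 × C: no H
  1 × C: 3 H
  1 × C: 2 H
  1 × N: no H
  1 × O: no H
  1 × O (charge -1): no H
  Total hydrogens = 8.
Net charge -1.
Molecular formula: C7H8NO2-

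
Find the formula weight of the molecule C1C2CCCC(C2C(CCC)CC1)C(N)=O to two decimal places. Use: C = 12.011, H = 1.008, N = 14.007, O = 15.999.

Molecular formula: C14H25NO.
M = 14×12.011 + 25×1.008 + 1×14.007 + 1×15.999 = 223.36 g/mol.

223.36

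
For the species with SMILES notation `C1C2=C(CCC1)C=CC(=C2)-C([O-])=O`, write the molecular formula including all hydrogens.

Heavy atoms from the SMILES: 11 C, 2 O.
Implicit hydrogens by atom environment:
  4 × C: 2 H each → 8
  3 × C (aromatic): 1 H each → 3
  3 × C (aromatic): no H
  1 × C: no H
  1 × O: no H
  1 × O (charge -1): no H
  Total hydrogens = 11.
Net charge -1.
Molecular formula: C11H11O2-

C11H11O2-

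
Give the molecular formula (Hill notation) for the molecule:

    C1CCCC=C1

Heavy atoms from the SMILES: 6 C.
Implicit hydrogens by atom environment:
  4 × C: 2 H each → 8
  2 × C: 1 H each → 2
  Total hydrogens = 10.
Molecular formula: C6H10

C6H10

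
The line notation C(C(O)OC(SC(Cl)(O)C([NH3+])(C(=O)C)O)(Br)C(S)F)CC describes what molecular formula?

Heavy atoms from the SMILES: 1 Br, 10 C, 1 Cl, 1 F, 1 N, 5 O, 2 S.
Implicit hydrogens by atom environment:
  4 × C: no H
  3 × O: 1 H each → 3
  2 × C: 3 H each → 6
  2 × C: 2 H each → 4
  2 × C: 1 H each → 2
  2 × O: no H
  1 × Br: no H
  1 × Cl: no H
  1 × F: no H
  1 × N (charge +1): 3 H
  1 × S: 1 H
  1 × S: no H
  Total hydrogens = 19.
Net charge +1.
Molecular formula: C10H19BrClFNO5S2+

C10H19BrClFNO5S2+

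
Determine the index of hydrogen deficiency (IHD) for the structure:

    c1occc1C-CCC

3

Molecular formula from the SMILES: C8H12O.
DoU = (2C + 2 + N − H − X)/2 = (2·8 + 2 + 0 − 12 − 0)/2 = 6/2 = 3.
(Structurally: 1 ring(s) + 2 π bond(s) = 3.)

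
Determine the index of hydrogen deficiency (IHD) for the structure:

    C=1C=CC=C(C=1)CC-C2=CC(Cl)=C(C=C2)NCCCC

Molecular formula from the SMILES: C18H22ClN.
DoU = (2C + 2 + N − H − X)/2 = (2·18 + 2 + 1 − 22 − 1)/2 = 16/2 = 8.
(Structurally: 2 ring(s) + 6 π bond(s) = 8.)

8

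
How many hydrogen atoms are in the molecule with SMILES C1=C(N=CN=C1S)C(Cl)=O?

3

Hydrogens are implicit in SMILES; fill each atom to its normal valence:
  2 × C (aromatic): 1 H each → 2
  2 × C (aromatic): no H
  2 × N (aromatic): no H
  1 × C: no H
  1 × Cl: no H
  1 × O: no H
  1 × S: 1 H
  Total hydrogens = 3.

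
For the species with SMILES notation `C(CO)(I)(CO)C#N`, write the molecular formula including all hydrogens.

Heavy atoms from the SMILES: 4 C, 1 I, 1 N, 2 O.
Implicit hydrogens by atom environment:
  2 × C: 2 H each → 4
  2 × C: no H
  2 × O: 1 H each → 2
  1 × I: no H
  1 × N: no H
  Total hydrogens = 6.
Molecular formula: C4H6INO2

C4H6INO2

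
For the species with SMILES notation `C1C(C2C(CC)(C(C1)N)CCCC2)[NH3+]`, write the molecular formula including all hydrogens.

Heavy atoms from the SMILES: 12 C, 2 N.
Implicit hydrogens by atom environment:
  7 × C: 2 H each → 14
  3 × C: 1 H each → 3
  1 × C: 3 H
  1 × C: no H
  1 × N (charge +1): 3 H
  1 × N: 2 H
  Total hydrogens = 25.
Net charge +1.
Molecular formula: C12H25N2+

C12H25N2+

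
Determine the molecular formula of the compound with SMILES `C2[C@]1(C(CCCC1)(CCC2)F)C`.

Heavy atoms from the SMILES: 11 C, 1 F.
Implicit hydrogens by atom environment:
  8 × C: 2 H each → 16
  2 × C: no H
  1 × C: 3 H
  1 × F: no H
  Total hydrogens = 19.
Molecular formula: C11H19F

C11H19F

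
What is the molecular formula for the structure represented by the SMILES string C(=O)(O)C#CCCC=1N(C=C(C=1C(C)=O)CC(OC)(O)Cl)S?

C14H16ClNO5S

Heavy atoms from the SMILES: 14 C, 1 Cl, 1 N, 5 O, 1 S.
Implicit hydrogens by atom environment:
  5 × C: no H
  3 × C: 2 H each → 6
  3 × C (aromatic): no H
  3 × O: no H
  2 × C: 3 H each → 6
  2 × O: 1 H each → 2
  1 × C (aromatic): 1 H
  1 × Cl: no H
  1 × N (aromatic): no H
  1 × S: 1 H
  Total hydrogens = 16.
Molecular formula: C14H16ClNO5S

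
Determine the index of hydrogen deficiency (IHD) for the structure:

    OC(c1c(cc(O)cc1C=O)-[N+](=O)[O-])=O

7

Molecular formula from the SMILES: C8H5NO6.
DoU = (2C + 2 + N − H − X)/2 = (2·8 + 2 + 1 − 5 − 0)/2 = 14/2 = 7.
(Structurally: 1 ring(s) + 6 π bond(s) = 7.)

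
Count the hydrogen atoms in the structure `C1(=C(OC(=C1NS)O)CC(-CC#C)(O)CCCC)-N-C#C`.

20

Hydrogens are implicit in SMILES; fill each atom to its normal valence:
  5 × C: 2 H each → 10
  4 × C (aromatic): no H
  3 × C: no H
  2 × C: 1 H each → 2
  2 × N: 1 H each → 2
  2 × O: 1 H each → 2
  1 × C: 3 H
  1 × O (aromatic): no H
  1 × S: 1 H
  Total hydrogens = 20.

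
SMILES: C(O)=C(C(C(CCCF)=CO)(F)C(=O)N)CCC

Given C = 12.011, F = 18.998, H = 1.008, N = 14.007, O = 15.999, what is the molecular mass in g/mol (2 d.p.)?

263.28

Molecular formula: C12H19F2NO3.
M = 12×12.011 + 2×18.998 + 19×1.008 + 1×14.007 + 3×15.999 = 263.28 g/mol.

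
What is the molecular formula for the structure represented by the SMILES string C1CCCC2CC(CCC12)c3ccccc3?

C16H22

Heavy atoms from the SMILES: 16 C.
Implicit hydrogens by atom environment:
  7 × C: 2 H each → 14
  5 × C (aromatic): 1 H each → 5
  3 × C: 1 H each → 3
  1 × C (aromatic): no H
  Total hydrogens = 22.
Molecular formula: C16H22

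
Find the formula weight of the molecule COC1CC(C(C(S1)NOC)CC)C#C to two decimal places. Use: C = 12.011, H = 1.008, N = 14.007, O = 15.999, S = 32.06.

229.34

Molecular formula: C11H19NO2S.
M = 11×12.011 + 19×1.008 + 1×14.007 + 2×15.999 + 1×32.06 = 229.34 g/mol.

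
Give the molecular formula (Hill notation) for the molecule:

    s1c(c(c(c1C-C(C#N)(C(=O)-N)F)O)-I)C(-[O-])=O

Heavy atoms from the SMILES: 9 C, 1 F, 1 I, 2 N, 4 O, 1 S.
Implicit hydrogens by atom environment:
  4 × C (aromatic): no H
  4 × C: no H
  2 × O: no H
  1 × C: 2 H
  1 × F: no H
  1 × I: no H
  1 × N: 2 H
  1 × N: no H
  1 × O: 1 H
  1 × O (charge -1): no H
  1 × S (aromatic): no H
  Total hydrogens = 5.
Net charge -1.
Molecular formula: C9H5FIN2O4S-

C9H5FIN2O4S-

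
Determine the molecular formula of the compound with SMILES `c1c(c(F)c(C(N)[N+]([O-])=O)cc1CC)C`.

Heavy atoms from the SMILES: 10 C, 1 F, 2 N, 2 O.
Implicit hydrogens by atom environment:
  4 × C (aromatic): no H
  2 × C: 3 H each → 6
  2 × C (aromatic): 1 H each → 2
  1 × C: 2 H
  1 × C: 1 H
  1 × F: no H
  1 × N: 2 H
  1 × N (charge +1): no H
  1 × O: no H
  1 × O (charge -1): no H
  Total hydrogens = 13.
Molecular formula: C10H13FN2O2

C10H13FN2O2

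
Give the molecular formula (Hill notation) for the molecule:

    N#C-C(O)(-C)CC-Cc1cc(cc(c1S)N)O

Heavy atoms from the SMILES: 12 C, 2 N, 2 O, 1 S.
Implicit hydrogens by atom environment:
  4 × C (aromatic): no H
  3 × C: 2 H each → 6
  2 × C (aromatic): 1 H each → 2
  2 × C: no H
  2 × O: 1 H each → 2
  1 × C: 3 H
  1 × N: 2 H
  1 × N: no H
  1 × S: 1 H
  Total hydrogens = 16.
Molecular formula: C12H16N2O2S

C12H16N2O2S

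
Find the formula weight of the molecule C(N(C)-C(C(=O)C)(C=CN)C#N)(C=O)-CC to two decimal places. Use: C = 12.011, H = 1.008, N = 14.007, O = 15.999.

223.28

Molecular formula: C11H17N3O2.
M = 11×12.011 + 17×1.008 + 3×14.007 + 2×15.999 = 223.28 g/mol.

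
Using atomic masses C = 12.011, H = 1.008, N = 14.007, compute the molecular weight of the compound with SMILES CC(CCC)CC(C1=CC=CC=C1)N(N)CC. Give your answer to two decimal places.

234.39

Molecular formula: C15H26N2.
M = 15×12.011 + 26×1.008 + 2×14.007 = 234.39 g/mol.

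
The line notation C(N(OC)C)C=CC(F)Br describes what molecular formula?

Heavy atoms from the SMILES: 1 Br, 6 C, 1 F, 1 N, 1 O.
Implicit hydrogens by atom environment:
  3 × C: 1 H each → 3
  2 × C: 3 H each → 6
  1 × Br: no H
  1 × C: 2 H
  1 × F: no H
  1 × N: no H
  1 × O: no H
  Total hydrogens = 11.
Molecular formula: C6H11BrFNO

C6H11BrFNO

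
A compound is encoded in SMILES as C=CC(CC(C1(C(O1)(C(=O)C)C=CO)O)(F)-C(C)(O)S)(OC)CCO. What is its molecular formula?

C16H25FO7S

Heavy atoms from the SMILES: 16 C, 1 F, 7 O, 1 S.
Implicit hydrogens by atom environment:
  6 × C: no H
  4 × C: 2 H each → 8
  4 × O: 1 H each → 4
  3 × C: 3 H each → 9
  3 × C: 1 H each → 3
  3 × O: no H
  1 × F: no H
  1 × S: 1 H
  Total hydrogens = 25.
Molecular formula: C16H25FO7S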